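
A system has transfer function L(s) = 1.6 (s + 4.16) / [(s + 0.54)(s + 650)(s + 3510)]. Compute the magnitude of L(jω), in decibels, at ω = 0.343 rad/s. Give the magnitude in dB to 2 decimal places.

-106.79 dB

|j0.343 + 4.16| = √(0.343² + 4.16²) = 4.174
|j0.343 + 0.54| = √(0.343² + 0.54²) = 0.6397
|j0.343 + 650| = √(0.343² + 650²) = 650
|j0.343 + 3510| = √(0.343² + 3510²) = 3510
|L(j0.343)| = 1.6 × 4.174 / (0.6397 × 650 × 3510) = 4.5758e-06
20 log₁₀(4.5758e-06) = -106.791 dB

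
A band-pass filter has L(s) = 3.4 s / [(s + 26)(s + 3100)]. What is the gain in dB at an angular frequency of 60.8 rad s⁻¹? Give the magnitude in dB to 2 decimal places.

|j60.8| = 60.8
|j60.8 + 26| = √(60.8² + 26²) = 66.13
|j60.8 + 3100| = √(60.8² + 3100²) = 3101
|L(j60.8)| = 3.4 × 60.8 / (66.13 × 3101) = 0.0010082
20 log₁₀(0.0010082) = -59.929 dB

-59.93 dB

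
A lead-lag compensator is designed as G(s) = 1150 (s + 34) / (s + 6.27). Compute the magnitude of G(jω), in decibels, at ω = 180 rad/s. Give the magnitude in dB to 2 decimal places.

|j180 + 34| = √(180² + 34²) = 183.2
|j180 + 6.27| = √(180² + 6.27²) = 180.1
|G(j180)| = 1150 × 183.2 / 180.1 = 1169.6
20 log₁₀(1169.6) = 61.361 dB

61.36 dB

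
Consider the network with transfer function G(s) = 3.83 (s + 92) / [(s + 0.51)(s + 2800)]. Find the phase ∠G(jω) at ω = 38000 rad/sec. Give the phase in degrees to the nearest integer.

∠(j38000 + 92) = arctan(38000/92) = 89.86°
∠(j38000 + 0.51) = arctan(38000/0.51) = 90.00°
∠(j38000 + 2800) = arctan(38000/2800) = 85.79°
∠G(j38000) = 89.86° − (90.00° + 85.79°) = -85.92°

-86°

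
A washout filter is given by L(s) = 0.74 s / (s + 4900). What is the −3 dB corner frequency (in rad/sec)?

4900 rad/sec

For a single-pole high-pass, the −3 dB point is at the pole: ω = 4900 rad/sec.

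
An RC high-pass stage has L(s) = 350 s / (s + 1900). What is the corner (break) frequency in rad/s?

The single real pole at s = −1900 gives a corner at ω = 1900 rad/s.

1900 rad/s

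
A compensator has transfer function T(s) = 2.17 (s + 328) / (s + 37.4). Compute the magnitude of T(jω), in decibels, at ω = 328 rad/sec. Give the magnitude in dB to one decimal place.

9.7 dB

|j328 + 328| = √(328² + 328²) = 463.9
|j328 + 37.4| = √(328² + 37.4²) = 330.1
|T(j328)| = 2.17 × 463.9 / 330.1 = 3.0491
20 log₁₀(3.0491) = 9.68 dB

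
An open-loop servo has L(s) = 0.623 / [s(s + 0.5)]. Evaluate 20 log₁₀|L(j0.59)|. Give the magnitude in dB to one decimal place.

|j0.59 + 0.5| = √(0.59² + 0.5²) = 0.7734
|j0.59| = 0.59
|L(j0.59)| = 0.623 / (0.7734 × 0.59) = 1.3654
20 log₁₀(1.3654) = 2.70 dB

2.7 dB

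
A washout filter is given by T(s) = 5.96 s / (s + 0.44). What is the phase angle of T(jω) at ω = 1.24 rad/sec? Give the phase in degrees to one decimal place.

∠(j1.24) = 90.00°
∠(j1.24 + 0.44) = arctan(1.24/0.44) = 70.46°
∠T(j1.24) = 90.00° − 70.46° = 19.54°

19.5 deg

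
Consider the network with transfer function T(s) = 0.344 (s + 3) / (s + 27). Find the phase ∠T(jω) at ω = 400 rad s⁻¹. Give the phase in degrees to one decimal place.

∠(j400 + 3) = arctan(400/3) = 89.57°
∠(j400 + 27) = arctan(400/27) = 86.14°
∠T(j400) = 89.57° − 86.14° = 3.43°

3.4°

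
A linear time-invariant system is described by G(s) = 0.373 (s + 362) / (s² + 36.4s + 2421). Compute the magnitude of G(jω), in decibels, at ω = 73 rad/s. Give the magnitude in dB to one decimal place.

|j73 + 362| = √(73² + 362²) = 369.3
|(j73)² + 36.4(j73) + 2421| = |-2908 + j2657.2| = 3939
|G(j73)| = 0.373 × 369.3 / 3939 = 0.034968
20 log₁₀(0.034968) = -29.13 dB

-29.1 dB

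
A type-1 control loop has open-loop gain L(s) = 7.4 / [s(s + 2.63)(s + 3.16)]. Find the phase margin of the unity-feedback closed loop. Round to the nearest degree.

58°

Gain crossover: |L(jω)| = 1 at ω ≈ 0.822 rad/s.
∠L(j0.822) = −90° − arctan(0.822/2.63) − arctan(0.822/3.16) ≈ -121.95°
PM = 180° + (-121.95°) = 58.05°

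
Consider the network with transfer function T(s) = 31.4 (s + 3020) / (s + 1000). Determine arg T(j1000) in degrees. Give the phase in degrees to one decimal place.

∠(j1000 + 3020) = arctan(1000/3020) = 18.32°
∠(j1000 + 1000) = arctan(1000/1000) = 45.00°
∠T(j1000) = 18.32° − 45.00° = -26.68°

-26.7°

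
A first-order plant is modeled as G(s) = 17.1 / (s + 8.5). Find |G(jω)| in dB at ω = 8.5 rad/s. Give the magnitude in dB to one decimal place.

3.1 dB

|j8.5 + 8.5| = √(8.5² + 8.5²) = 12.02
|G(j8.5)| = 17.1 / 12.02 = 1.4225
20 log₁₀(1.4225) = 3.06 dB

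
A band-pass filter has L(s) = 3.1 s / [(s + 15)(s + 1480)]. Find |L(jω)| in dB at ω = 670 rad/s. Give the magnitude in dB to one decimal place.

|j670| = 670
|j670 + 15| = √(670² + 15²) = 670.2
|j670 + 1480| = √(670² + 1480²) = 1625
|L(j670)| = 3.1 × 670 / (670.2 × 1625) = 0.0019077
20 log₁₀(0.0019077) = -54.39 dB

-54.4 dB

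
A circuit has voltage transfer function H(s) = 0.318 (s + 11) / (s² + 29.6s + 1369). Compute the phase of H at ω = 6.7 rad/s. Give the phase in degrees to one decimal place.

22.8°

∠(j6.7 + 11) = arctan(6.7/11) = 31.35°
∠[(j6.7)² + 29.6(j6.7) + 1369] = ∠[1324.1 + j198.32] = 8.52°
∠H(j6.7) = 31.35° − 8.52° = 22.83°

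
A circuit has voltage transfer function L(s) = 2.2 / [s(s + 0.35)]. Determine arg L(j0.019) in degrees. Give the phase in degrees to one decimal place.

∠(j0.019 + 0.35) = arctan(0.019/0.35) = 3.11°
∠(j0.019) = 90.00°
∠L(j0.019) = − (3.11° + 90.00°) = -93.11°

-93.1°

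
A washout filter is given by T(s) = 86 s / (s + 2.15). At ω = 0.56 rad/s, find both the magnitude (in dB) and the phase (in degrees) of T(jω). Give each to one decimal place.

|T| = 26.7 dB, ∠T = 75.4°

|j0.56| = 0.56
|j0.56 + 2.15| = √(0.56² + 2.15²) = 2.222
|T(j0.56)| = 86 × 0.56 / 2.222 = 21.677
20 log₁₀(21.677) = 26.72 dB
∠(j0.56) = 90.00°
∠(j0.56 + 2.15) = arctan(0.56/2.15) = 14.60°
∠T(j0.56) = 90.00° − 14.60° = 75.40°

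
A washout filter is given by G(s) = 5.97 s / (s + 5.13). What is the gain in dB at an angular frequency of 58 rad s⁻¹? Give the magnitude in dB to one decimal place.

15.5 dB

|j58| = 58
|j58 + 5.13| = √(58² + 5.13²) = 58.23
|G(j58)| = 5.97 × 58 / 58.23 = 5.9468
20 log₁₀(5.9468) = 15.49 dB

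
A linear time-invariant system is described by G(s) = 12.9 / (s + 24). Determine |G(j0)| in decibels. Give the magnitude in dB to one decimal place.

G(0) = 12.9 / 24 = 0.5375
20 log₁₀(0.5375) = -5.39 dB

-5.4 dB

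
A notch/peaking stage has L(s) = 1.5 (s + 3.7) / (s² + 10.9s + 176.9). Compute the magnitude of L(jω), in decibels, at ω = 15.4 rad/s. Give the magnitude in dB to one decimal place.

-17.5 dB

|j15.4 + 3.7| = √(15.4² + 3.7²) = 15.84
|(j15.4)² + 10.9(j15.4) + 176.9| = |-60.26 + j167.86| = 178.3
|L(j15.4)| = 1.5 × 15.84 / 178.3 = 0.13321
20 log₁₀(0.13321) = -17.51 dB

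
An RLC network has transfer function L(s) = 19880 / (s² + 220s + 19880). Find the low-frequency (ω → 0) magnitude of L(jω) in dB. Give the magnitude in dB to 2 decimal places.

0.00 dB

L(0) = 19880 / 19880 = 1
20 log₁₀(1) = 0.000 dB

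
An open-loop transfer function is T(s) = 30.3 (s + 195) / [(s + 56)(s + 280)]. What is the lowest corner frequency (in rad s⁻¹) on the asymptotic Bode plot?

56 rad s⁻¹

Break frequencies occur at each pole and zero magnitude: 56 rad s⁻¹, 195 rad s⁻¹, 280 rad s⁻¹.
The lowest is 56 rad s⁻¹.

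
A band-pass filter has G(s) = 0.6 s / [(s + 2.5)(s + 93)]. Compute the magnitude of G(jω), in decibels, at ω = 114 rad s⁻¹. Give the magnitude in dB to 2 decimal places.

|j114| = 114
|j114 + 2.5| = √(114² + 2.5²) = 114
|j114 + 93| = √(114² + 93²) = 147.1
|G(j114)| = 0.6 × 114 / (114 × 147.1) = 0.0040773
20 log₁₀(0.0040773) = -47.793 dB

-47.79 dB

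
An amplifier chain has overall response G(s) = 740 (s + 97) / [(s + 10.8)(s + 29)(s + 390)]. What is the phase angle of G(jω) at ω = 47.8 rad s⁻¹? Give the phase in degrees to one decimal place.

∠(j47.8 + 97) = arctan(47.8/97) = 26.23°
∠(j47.8 + 10.8) = arctan(47.8/10.8) = 77.27°
∠(j47.8 + 29) = arctan(47.8/29) = 58.76°
∠(j47.8 + 390) = arctan(47.8/390) = 6.99°
∠G(j47.8) = 26.23° − (77.27° + 58.76° + 6.99°) = -116.78°

-116.8 deg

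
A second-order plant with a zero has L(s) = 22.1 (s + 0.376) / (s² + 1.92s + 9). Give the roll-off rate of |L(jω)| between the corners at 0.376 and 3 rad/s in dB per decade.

In this band the factors already past their corner are: zero at 0.376; net slope = 20 dB/decade.

20 dB/decade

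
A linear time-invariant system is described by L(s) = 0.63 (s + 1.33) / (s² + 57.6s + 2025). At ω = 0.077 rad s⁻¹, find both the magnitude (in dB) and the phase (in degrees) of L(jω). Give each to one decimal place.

|j0.077 + 1.33| = √(0.077² + 1.33²) = 1.332
|(j0.077)² + 57.6(j0.077) + 2025| = |2025 + j4.4352| = 2025
|L(j0.077)| = 0.63 × 1.332 / 2025 = 0.00041447
20 log₁₀(0.00041447) = -67.65 dB
∠(j0.077 + 1.33) = arctan(0.077/1.33) = 3.31°
∠[(j0.077)² + 57.6(j0.077) + 2025] = ∠[2025 + j4.4352] = 0.13°
∠L(j0.077) = 3.31° − 0.13° = 3.19°

|L| = -67.7 dB, ∠L = 3.2 deg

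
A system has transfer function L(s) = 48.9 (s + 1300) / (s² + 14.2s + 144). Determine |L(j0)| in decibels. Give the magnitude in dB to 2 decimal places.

L(0) = 48.9 × 1300 / 144 = 441.46
20 log₁₀(441.46) = 52.898 dB

52.90 dB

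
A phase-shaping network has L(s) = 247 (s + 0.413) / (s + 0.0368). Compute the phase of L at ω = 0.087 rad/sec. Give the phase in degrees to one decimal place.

∠(j0.087 + 0.413) = arctan(0.087/0.413) = 11.90°
∠(j0.087 + 0.0368) = arctan(0.087/0.0368) = 67.07°
∠L(j0.087) = 11.90° − 67.07° = -55.18°

-55.2°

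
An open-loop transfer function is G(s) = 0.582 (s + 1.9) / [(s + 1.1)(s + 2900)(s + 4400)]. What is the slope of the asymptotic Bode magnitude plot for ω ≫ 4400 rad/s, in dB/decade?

-40 dB/decade

With 1 zero and 3 poles, the high-frequency asymptotic slope is 20 × (1 − 3) = -40 dB/decade.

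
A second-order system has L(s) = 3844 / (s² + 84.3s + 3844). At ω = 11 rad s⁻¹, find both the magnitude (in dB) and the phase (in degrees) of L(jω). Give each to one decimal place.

|(j11)² + 84.3(j11) + 3844| = |3723 + j927.3| = 3837
|L(j11)| = 3844 / 3837 = 1.0019
20 log₁₀(1.0019) = 0.02 dB
∠[(j11)² + 84.3(j11) + 3844] = ∠[3723 + j927.3] = 13.99°
∠L(j11) = −13.99° = -13.99°

|L| = 0.0 dB, ∠L = -14.0°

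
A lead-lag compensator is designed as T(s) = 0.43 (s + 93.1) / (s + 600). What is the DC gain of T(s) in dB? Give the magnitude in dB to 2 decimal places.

-23.51 dB

T(0) = 0.43 × 93.1 / 600 = 0.066722
20 log₁₀(0.066722) = -23.515 dB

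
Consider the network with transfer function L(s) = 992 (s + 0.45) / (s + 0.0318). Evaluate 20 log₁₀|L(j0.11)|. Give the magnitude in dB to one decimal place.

|j0.11 + 0.45| = √(0.11² + 0.45²) = 0.4632
|j0.11 + 0.0318| = √(0.11² + 0.0318²) = 0.1145
|L(j0.11)| = 992 × 0.4632 / 0.1145 = 4013.3
20 log₁₀(4013.3) = 72.07 dB

72.1 dB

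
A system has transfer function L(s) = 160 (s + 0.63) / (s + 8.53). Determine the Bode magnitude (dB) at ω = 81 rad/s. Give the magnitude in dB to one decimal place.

|j81 + 0.63| = √(81² + 0.63²) = 81
|j81 + 8.53| = √(81² + 8.53²) = 81.45
|L(j81)| = 160 × 81 / 81.45 = 159.12
20 log₁₀(159.12) = 44.03 dB

44.0 dB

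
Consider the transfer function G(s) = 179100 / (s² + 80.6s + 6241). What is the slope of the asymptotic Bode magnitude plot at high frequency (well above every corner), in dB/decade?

-40 dB/decade

With 0 zeros and 2 poles, the high-frequency asymptotic slope is 20 × (0 − 2) = -40 dB/decade.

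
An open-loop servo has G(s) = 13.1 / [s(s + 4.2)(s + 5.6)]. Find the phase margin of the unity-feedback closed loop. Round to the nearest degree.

77°

Gain crossover: |G(jω)| = 1 at ω ≈ 0.55 rad/s.
∠G(j0.55) = −90° − arctan(0.55/4.2) − arctan(0.55/5.6) ≈ -103.06°
PM = 180° + (-103.06°) = 76.94°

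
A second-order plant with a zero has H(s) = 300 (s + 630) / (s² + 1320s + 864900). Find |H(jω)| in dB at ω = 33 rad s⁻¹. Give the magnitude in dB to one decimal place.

|j33 + 630| = √(33² + 630²) = 630.9
|(j33)² + 1320(j33) + 864900| = |8.6381e+05 + j43560| = 8.649e+05
|H(j33)| = 300 × 630.9 / 8.649e+05 = 0.21882
20 log₁₀(0.21882) = -13.20 dB

-13.2 dB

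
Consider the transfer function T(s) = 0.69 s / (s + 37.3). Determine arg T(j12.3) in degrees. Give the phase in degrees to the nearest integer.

∠(j12.3) = 90.00°
∠(j12.3 + 37.3) = arctan(12.3/37.3) = 18.25°
∠T(j12.3) = 90.00° − 18.25° = 71.75°

72°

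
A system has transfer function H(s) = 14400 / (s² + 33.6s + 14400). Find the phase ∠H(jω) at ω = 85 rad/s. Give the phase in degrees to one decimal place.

-21.7°

∠[(j85)² + 33.6(j85) + 14400] = ∠[7175 + j2856] = 21.70°
∠H(j85) = −21.70° = -21.70°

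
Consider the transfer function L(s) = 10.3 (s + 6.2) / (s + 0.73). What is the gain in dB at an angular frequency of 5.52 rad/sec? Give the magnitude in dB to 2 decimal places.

|j5.52 + 6.2| = √(5.52² + 6.2²) = 8.301
|j5.52 + 0.73| = √(5.52² + 0.73²) = 5.568
|L(j5.52)| = 10.3 × 8.301 / 5.568 = 15.356
20 log₁₀(15.356) = 23.726 dB

23.73 dB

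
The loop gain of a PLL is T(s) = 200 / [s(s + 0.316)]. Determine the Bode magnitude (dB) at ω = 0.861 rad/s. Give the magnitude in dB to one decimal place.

48.1 dB

|j0.861 + 0.316| = √(0.861² + 0.316²) = 0.9172
|j0.861| = 0.861
|T(j0.861)| = 200 / (0.9172 × 0.861) = 253.27
20 log₁₀(253.27) = 48.07 dB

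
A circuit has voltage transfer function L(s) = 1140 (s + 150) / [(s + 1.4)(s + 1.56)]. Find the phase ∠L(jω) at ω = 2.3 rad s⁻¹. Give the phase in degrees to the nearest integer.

∠(j2.3 + 150) = arctan(2.3/150) = 0.88°
∠(j2.3 + 1.4) = arctan(2.3/1.4) = 58.67°
∠(j2.3 + 1.56) = arctan(2.3/1.56) = 55.85°
∠L(j2.3) = 0.88° − (58.67° + 55.85°) = -113.65°

-114°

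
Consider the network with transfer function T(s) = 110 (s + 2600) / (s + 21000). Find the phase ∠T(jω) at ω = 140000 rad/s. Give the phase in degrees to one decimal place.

∠(j140000 + 2600) = arctan(140000/2600) = 88.94°
∠(j140000 + 21000) = arctan(140000/21000) = 81.47°
∠T(j140000) = 88.94° − 81.47° = 7.47°

7.5°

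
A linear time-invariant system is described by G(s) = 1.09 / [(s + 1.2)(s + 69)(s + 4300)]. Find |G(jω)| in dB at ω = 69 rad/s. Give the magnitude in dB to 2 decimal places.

-148.49 dB

|j69 + 1.2| = √(69² + 1.2²) = 69.01
|j69 + 69| = √(69² + 69²) = 97.58
|j69 + 4300| = √(69² + 4300²) = 4301
|G(j69)| = 1.09 / (69.01 × 97.58 × 4301) = 3.7638e-08
20 log₁₀(3.7638e-08) = -148.488 dB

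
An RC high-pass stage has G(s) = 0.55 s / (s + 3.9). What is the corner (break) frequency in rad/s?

3.9 rad/s

The single real pole at s = −3.9 gives a corner at ω = 3.9 rad/s.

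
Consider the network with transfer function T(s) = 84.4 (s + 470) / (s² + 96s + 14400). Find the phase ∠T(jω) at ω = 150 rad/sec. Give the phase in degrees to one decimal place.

∠(j150 + 470) = arctan(150/470) = 17.70°
∠[(j150)² + 96(j150) + 14400] = ∠[-8100 + j14400] = 119.36°
∠T(j150) = 17.70° − 119.36° = -101.66°

-101.7°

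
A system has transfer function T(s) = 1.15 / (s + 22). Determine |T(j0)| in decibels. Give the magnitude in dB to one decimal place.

-25.6 dB

T(0) = 1.15 / 22 = 0.052273
20 log₁₀(0.052273) = -25.63 dB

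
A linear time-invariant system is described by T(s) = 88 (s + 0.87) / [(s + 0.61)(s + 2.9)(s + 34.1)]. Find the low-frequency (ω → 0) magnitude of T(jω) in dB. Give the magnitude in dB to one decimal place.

2.1 dB

T(0) = 88 × 0.87 / (0.61 × 2.9 × 34.1) = 1.2692
20 log₁₀(1.2692) = 2.07 dB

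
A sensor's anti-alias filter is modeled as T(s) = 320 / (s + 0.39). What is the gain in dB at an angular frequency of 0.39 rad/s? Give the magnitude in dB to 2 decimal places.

|j0.39 + 0.39| = √(0.39² + 0.39²) = 0.5515
|T(j0.39)| = 320 / 0.5515 = 580.19
20 log₁₀(580.19) = 55.271 dB

55.27 dB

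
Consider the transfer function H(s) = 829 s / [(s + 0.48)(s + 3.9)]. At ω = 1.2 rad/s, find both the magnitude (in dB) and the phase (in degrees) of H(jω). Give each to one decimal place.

|j1.2| = 1.2
|j1.2 + 0.48| = √(1.2² + 0.48²) = 1.292
|j1.2 + 3.9| = √(1.2² + 3.9²) = 4.08
|H(j1.2)| = 829 × 1.2 / (1.292 × 4.08) = 188.63
20 log₁₀(188.63) = 45.51 dB
∠(j1.2) = 90.00°
∠(j1.2 + 0.48) = arctan(1.2/0.48) = 68.20°
∠(j1.2 + 3.9) = arctan(1.2/3.9) = 17.10°
∠H(j1.2) = 90.00° − (68.20° + 17.10°) = 4.70°

|H| = 45.5 dB, ∠H = 4.7°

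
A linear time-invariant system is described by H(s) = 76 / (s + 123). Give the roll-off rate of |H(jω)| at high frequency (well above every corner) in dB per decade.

-20 dB/decade

With 0 zeros and 1 pole, the high-frequency asymptotic slope is 20 × (0 − 1) = -20 dB/decade.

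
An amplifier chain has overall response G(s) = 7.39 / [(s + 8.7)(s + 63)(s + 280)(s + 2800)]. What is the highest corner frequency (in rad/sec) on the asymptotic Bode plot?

2800 rad/sec

Break frequencies occur at each pole and zero magnitude: 8.7 rad/sec, 63 rad/sec, 280 rad/sec, 2800 rad/sec.
The highest is 2800 rad/sec.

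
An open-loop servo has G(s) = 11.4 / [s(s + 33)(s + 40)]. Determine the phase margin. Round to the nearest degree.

Gain crossover: |G(jω)| = 1 at ω ≈ 0.00864 rad/s.
∠G(j0.00864) = −90° − arctan(0.00864/33) − arctan(0.00864/40) ≈ -90.03°
PM = 180° + (-90.03°) = 89.97°

90°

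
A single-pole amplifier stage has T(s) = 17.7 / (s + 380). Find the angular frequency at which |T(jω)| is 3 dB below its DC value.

380 rad/s

For a single-pole low-pass, the −3 dB point is at the pole: ω = 380 rad/s.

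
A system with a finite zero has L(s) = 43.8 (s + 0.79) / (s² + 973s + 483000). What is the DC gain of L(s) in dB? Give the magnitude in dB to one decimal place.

L(0) = 43.8 × 0.79 / 483000 = 7.164e-05
20 log₁₀(7.164e-05) = -82.90 dB

-82.9 dB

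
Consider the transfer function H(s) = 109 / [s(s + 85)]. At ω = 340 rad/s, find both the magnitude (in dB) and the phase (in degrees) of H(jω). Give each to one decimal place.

|j340 + 85| = √(340² + 85²) = 350.5
|j340| = 340
|H(j340)| = 109 / (350.5 × 340) = 0.00091475
20 log₁₀(0.00091475) = -60.77 dB
∠(j340 + 85) = arctan(340/85) = 75.96°
∠(j340) = 90.00°
∠H(j340) = − (75.96° + 90.00°) = -165.96°

|H| = -60.8 dB, ∠H = -166.0 deg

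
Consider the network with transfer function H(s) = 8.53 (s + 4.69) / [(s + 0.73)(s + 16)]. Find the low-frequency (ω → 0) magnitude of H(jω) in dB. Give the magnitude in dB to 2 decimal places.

10.69 dB

H(0) = 8.53 × 4.69 / (0.73 × 16) = 3.4251
20 log₁₀(3.4251) = 10.694 dB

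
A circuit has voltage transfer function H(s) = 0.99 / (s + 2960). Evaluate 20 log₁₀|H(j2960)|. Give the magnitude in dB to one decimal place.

-72.5 dB

|j2960 + 2960| = √(2960² + 2960²) = 4186
|H(j2960)| = 0.99 / 4186 = 0.0002365
20 log₁₀(0.0002365) = -72.52 dB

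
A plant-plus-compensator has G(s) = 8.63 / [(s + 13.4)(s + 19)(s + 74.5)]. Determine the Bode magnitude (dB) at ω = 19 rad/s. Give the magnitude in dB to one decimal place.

-74.9 dB

|j19 + 13.4| = √(19² + 13.4²) = 23.25
|j19 + 19| = √(19² + 19²) = 26.87
|j19 + 74.5| = √(19² + 74.5²) = 76.88
|G(j19)| = 8.63 / (23.25 × 26.87 × 76.88) = 0.00017967
20 log₁₀(0.00017967) = -74.91 dB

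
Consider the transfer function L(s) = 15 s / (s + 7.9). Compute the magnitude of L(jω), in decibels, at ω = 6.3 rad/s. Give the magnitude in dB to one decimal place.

19.4 dB

|j6.3| = 6.3
|j6.3 + 7.9| = √(6.3² + 7.9²) = 10.1
|L(j6.3)| = 15 × 6.3 / 10.1 = 9.3523
20 log₁₀(9.3523) = 19.42 dB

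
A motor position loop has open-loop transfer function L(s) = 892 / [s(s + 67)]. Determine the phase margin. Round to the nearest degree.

Gain crossover: |L(jω)| = 1 at ω ≈ 13.1 rad/sec.
∠L(j13.1) = −90° − arctan(13.1/67) ≈ -101.04°
PM = 180° + (-101.04°) = 78.96°

79°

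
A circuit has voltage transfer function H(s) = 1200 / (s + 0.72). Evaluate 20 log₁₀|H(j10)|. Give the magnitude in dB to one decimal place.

|j10 + 0.72| = √(10² + 0.72²) = 10.03
|H(j10)| = 1200 / 10.03 = 119.69
20 log₁₀(119.69) = 41.56 dB

41.6 dB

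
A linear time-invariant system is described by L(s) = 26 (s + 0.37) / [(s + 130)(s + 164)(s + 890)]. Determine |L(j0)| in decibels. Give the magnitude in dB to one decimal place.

L(0) = 26 × 0.37 / (130 × 164 × 890) = 5.0699e-07
20 log₁₀(5.0699e-07) = -125.90 dB

-125.9 dB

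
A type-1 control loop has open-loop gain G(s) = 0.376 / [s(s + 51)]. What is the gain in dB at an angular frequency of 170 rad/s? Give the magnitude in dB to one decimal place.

|j170 + 51| = √(170² + 51²) = 177.5
|j170| = 170
|G(j170)| = 0.376 / (177.5 × 170) = 1.2462e-05
20 log₁₀(1.2462e-05) = -98.09 dB

-98.1 dB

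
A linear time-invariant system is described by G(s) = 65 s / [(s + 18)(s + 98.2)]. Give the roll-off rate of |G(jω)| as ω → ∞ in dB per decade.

-20 dB/decade

With 1 zero and 2 poles, the high-frequency asymptotic slope is 20 × (1 − 2) = -20 dB/decade.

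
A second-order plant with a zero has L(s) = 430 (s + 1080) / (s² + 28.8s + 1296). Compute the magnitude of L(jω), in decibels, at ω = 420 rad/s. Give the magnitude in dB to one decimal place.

|j420 + 1080| = √(420² + 1080²) = 1159
|(j420)² + 28.8(j420) + 1296| = |-1.751e+05 + j12096| = 1.755e+05
|L(j420)| = 430 × 1159 / 1.755e+05 = 2.8389
20 log₁₀(2.8389) = 9.06 dB

9.1 dB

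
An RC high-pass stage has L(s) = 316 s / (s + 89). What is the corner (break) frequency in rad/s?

The single real pole at s = −89 gives a corner at ω = 89 rad/s.

89 rad/s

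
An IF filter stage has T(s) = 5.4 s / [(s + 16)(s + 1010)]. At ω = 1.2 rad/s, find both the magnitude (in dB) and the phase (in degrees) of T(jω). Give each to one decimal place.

|j1.2| = 1.2
|j1.2 + 16| = √(1.2² + 16²) = 16.04
|j1.2 + 1010| = √(1.2² + 1010²) = 1010
|T(j1.2)| = 5.4 × 1.2 / (16.04 × 1010) = 0.00039987
20 log₁₀(0.00039987) = -67.96 dB
∠(j1.2) = 90.00°
∠(j1.2 + 16) = arctan(1.2/16) = 4.29°
∠(j1.2 + 1010) = arctan(1.2/1010) = 0.07°
∠T(j1.2) = 90.00° − (4.29° + 0.07°) = 85.64°

|T| = -68.0 dB, ∠T = 85.6°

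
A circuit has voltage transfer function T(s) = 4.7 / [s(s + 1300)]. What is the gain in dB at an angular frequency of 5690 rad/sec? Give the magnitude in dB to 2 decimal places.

|j5690 + 1300| = √(5690² + 1300²) = 5837
|j5690| = 5690
|T(j5690)| = 4.7 / (5837 × 5690) = 1.4152e-07
20 log₁₀(1.4152e-07) = -136.984 dB

-136.98 dB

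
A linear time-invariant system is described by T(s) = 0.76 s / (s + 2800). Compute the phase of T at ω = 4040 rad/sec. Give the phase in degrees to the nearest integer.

35°

∠(j4040) = 90.00°
∠(j4040 + 2800) = arctan(4040/2800) = 55.28°
∠T(j4040) = 90.00° − 55.28° = 34.72°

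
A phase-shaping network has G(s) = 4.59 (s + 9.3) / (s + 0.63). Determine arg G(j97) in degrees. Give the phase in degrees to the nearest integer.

∠(j97 + 9.3) = arctan(97/9.3) = 84.52°
∠(j97 + 0.63) = arctan(97/0.63) = 89.63°
∠G(j97) = 84.52° − 89.63° = -5.10°

-5°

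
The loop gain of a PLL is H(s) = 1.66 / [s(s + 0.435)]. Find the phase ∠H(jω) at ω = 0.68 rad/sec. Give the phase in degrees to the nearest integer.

-147°

∠(j0.68 + 0.435) = arctan(0.68/0.435) = 57.39°
∠(j0.68) = 90.00°
∠H(j0.68) = − (57.39° + 90.00°) = -147.39°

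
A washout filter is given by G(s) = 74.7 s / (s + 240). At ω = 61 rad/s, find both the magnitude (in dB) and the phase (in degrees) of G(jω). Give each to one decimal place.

|j61| = 61
|j61 + 240| = √(61² + 240²) = 247.6
|G(j61)| = 74.7 × 61 / 247.6 = 18.401
20 log₁₀(18.401) = 25.30 dB
∠(j61) = 90.00°
∠(j61 + 240) = arctan(61/240) = 14.26°
∠G(j61) = 90.00° − 14.26° = 75.74°

|G| = 25.3 dB, ∠G = 75.7°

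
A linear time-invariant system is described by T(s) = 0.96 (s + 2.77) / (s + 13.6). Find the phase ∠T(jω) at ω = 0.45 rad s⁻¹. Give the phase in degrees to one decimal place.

7.3°

∠(j0.45 + 2.77) = arctan(0.45/2.77) = 9.23°
∠(j0.45 + 13.6) = arctan(0.45/13.6) = 1.90°
∠T(j0.45) = 9.23° − 1.90° = 7.33°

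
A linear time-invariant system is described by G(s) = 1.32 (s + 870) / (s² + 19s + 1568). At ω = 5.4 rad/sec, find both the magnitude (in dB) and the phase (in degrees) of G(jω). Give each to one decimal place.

|G| = -2.6 dB, ∠G = -3.5°

|j5.4 + 870| = √(5.4² + 870²) = 870
|(j5.4)² + 19(j5.4) + 1568| = |1538.8 + j102.6| = 1542
|G(j5.4)| = 1.32 × 870 / 1542 = 0.74464
20 log₁₀(0.74464) = -2.56 dB
∠(j5.4 + 870) = arctan(5.4/870) = 0.36°
∠[(j5.4)² + 19(j5.4) + 1568] = ∠[1538.8 + j102.6] = 3.81°
∠G(j5.4) = 0.36° − 3.81° = -3.46°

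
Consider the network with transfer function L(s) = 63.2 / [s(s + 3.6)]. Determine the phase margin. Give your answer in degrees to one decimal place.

Gain crossover: |L(jω)| = 1 at ω ≈ 7.55 rad/s.
∠L(j7.55) = −90° − arctan(7.55/3.6) ≈ -154.52°
PM = 180° + (-154.52°) = 25.48°

25.5°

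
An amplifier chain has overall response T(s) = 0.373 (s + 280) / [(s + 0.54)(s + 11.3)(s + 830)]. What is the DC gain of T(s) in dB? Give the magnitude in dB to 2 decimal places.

-33.71 dB

T(0) = 0.373 × 280 / (0.54 × 11.3 × 830) = 0.020621
20 log₁₀(0.020621) = -33.714 dB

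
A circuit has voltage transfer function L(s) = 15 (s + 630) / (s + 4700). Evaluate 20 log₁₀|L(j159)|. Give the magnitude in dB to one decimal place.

|j159 + 630| = √(159² + 630²) = 649.8
|j159 + 4700| = √(159² + 4700²) = 4703
|L(j159)| = 15 × 649.8 / 4703 = 2.0725
20 log₁₀(2.0725) = 6.33 dB

6.3 dB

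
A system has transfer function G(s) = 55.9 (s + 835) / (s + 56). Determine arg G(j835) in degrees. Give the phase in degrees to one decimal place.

∠(j835 + 835) = arctan(835/835) = 45.00°
∠(j835 + 56) = arctan(835/56) = 86.16°
∠G(j835) = 45.00° − 86.16° = -41.16°

-41.2°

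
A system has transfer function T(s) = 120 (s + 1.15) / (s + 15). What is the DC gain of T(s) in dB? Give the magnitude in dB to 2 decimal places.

19.28 dB

T(0) = 120 × 1.15 / 15 = 9.2
20 log₁₀(9.2) = 19.276 dB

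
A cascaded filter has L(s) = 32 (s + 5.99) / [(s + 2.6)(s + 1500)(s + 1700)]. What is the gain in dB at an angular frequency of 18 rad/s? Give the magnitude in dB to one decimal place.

|j18 + 5.99| = √(18² + 5.99²) = 18.97
|j18 + 2.6| = √(18² + 2.6²) = 18.19
|j18 + 1500| = √(18² + 1500²) = 1500
|j18 + 1700| = √(18² + 1700²) = 1700
|L(j18)| = 32 × 18.97 / (18.19 × 1500 × 1700) = 1.3088e-05
20 log₁₀(1.3088e-05) = -97.66 dB

-97.7 dB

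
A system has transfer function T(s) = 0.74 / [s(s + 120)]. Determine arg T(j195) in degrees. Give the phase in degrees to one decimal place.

∠(j195 + 120) = arctan(195/120) = 58.39°
∠(j195) = 90.00°
∠T(j195) = − (58.39° + 90.00°) = -148.39°

-148.4°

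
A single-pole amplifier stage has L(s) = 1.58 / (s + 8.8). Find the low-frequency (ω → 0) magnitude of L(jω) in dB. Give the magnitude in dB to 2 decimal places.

-14.92 dB

L(0) = 1.58 / 8.8 = 0.17955
20 log₁₀(0.17955) = -14.917 dB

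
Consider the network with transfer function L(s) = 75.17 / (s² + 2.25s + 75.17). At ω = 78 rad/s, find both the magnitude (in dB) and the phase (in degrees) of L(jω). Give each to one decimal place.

|(j78)² + 2.25(j78) + 75.17| = |-6008.8 + j175.5| = 6011
|L(j78)| = 75.17 / 6011 = 0.012505
20 log₁₀(0.012505) = -38.06 dB
∠[(j78)² + 2.25(j78) + 75.17] = ∠[-6008.8 + j175.5] = 178.33°
∠L(j78) = −178.33° = -178.33°

|L| = -38.1 dB, ∠L = -178.3°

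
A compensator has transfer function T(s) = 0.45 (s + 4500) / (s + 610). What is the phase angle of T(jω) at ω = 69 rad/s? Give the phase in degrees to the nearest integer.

-6°

∠(j69 + 4500) = arctan(69/4500) = 0.88°
∠(j69 + 610) = arctan(69/610) = 6.45°
∠T(j69) = 0.88° − 6.45° = -5.58°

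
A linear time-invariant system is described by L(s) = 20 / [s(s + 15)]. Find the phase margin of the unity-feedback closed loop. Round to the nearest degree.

85°

Gain crossover: |L(jω)| = 1 at ω ≈ 1.33 rad s⁻¹.
∠L(j1.33) = −90° − arctan(1.33/15) ≈ -95.06°
PM = 180° + (-95.06°) = 84.94°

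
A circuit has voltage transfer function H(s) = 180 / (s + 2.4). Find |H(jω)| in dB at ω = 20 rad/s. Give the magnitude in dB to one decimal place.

|j20 + 2.4| = √(20² + 2.4²) = 20.14
|H(j20)| = 180 / 20.14 = 8.9359
20 log₁₀(8.9359) = 19.02 dB

19.0 dB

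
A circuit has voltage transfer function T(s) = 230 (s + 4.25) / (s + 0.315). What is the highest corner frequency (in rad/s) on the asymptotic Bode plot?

4.25 rad/s

Break frequencies occur at each pole and zero magnitude: 0.315 rad/s, 4.25 rad/s.
The highest is 4.25 rad/s.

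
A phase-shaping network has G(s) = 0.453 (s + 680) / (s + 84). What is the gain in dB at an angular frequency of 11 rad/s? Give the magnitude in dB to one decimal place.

11.2 dB

|j11 + 680| = √(11² + 680²) = 680.1
|j11 + 84| = √(11² + 84²) = 84.72
|G(j11)| = 0.453 × 680.1 / 84.72 = 3.6366
20 log₁₀(3.6366) = 11.21 dB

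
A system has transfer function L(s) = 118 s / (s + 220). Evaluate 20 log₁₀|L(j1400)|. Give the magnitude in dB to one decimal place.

41.3 dB

|j1400| = 1400
|j1400 + 220| = √(1400² + 220²) = 1417
|L(j1400)| = 118 × 1400 / 1417 = 116.57
20 log₁₀(116.57) = 41.33 dB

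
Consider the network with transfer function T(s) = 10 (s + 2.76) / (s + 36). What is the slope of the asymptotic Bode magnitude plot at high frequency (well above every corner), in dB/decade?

0 dB/decade

With 1 zero and 1 pole, the high-frequency asymptotic slope is 20 × (1 − 1) = 0 dB/decade.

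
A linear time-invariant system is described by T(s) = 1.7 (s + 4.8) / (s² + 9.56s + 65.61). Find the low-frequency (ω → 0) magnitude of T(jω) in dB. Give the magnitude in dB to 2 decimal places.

-18.11 dB

T(0) = 1.7 × 4.8 / 65.61 = 0.12437
20 log₁₀(0.12437) = -18.106 dB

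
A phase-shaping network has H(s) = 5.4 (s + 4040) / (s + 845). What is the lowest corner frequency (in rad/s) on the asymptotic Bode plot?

Break frequencies occur at each pole and zero magnitude: 845 rad/s, 4040 rad/s.
The lowest is 845 rad/s.

845 rad/s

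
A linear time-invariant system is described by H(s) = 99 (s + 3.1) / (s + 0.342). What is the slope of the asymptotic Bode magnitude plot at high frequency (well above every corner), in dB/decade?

With 1 zero and 1 pole, the high-frequency asymptotic slope is 20 × (1 − 1) = 0 dB/decade.

0 dB/decade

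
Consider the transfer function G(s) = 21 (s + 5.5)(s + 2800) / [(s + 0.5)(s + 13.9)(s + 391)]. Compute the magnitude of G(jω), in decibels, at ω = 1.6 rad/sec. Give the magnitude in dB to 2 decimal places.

|j1.6 + 5.5| = √(1.6² + 5.5²) = 5.728
|j1.6 + 2800| = √(1.6² + 2800²) = 2800
|j1.6 + 0.5| = √(1.6² + 0.5²) = 1.676
|j1.6 + 13.9| = √(1.6² + 13.9²) = 13.99
|j1.6 + 391| = √(1.6² + 391²) = 391
|G(j1.6)| = 21 × 5.728 × 2800 / (1.676 × 13.99 × 391) = 36.726
20 log₁₀(36.726) = 31.299 dB

31.30 dB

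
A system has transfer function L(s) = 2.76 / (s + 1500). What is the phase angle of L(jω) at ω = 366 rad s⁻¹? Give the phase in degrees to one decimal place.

-13.7°

∠(j366 + 1500) = arctan(366/1500) = 13.71°
∠L(j366) = −13.71° = -13.71°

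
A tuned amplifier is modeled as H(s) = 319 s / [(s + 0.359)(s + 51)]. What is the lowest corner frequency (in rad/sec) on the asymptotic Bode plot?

0.359 rad/sec

Break frequencies occur at each pole and zero magnitude: 0.359 rad/sec, 51 rad/sec.
The lowest is 0.359 rad/sec.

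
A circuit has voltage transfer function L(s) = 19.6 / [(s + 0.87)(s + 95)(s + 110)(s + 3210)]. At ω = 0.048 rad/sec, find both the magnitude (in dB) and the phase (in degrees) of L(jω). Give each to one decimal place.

|L| = -123.5 dB, ∠L = -3.2°

|j0.048 + 0.87| = √(0.048² + 0.87²) = 0.8713
|j0.048 + 95| = √(0.048² + 95²) = 95
|j0.048 + 110| = √(0.048² + 110²) = 110
|j0.048 + 3210| = √(0.048² + 3210²) = 3210
|L(j0.048)| = 19.6 / (0.8713 × 95 × 110 × 3210) = 6.7059e-07
20 log₁₀(6.7059e-07) = -123.47 dB
∠(j0.048 + 0.87) = arctan(0.048/0.87) = 3.16°
∠(j0.048 + 95) = arctan(0.048/95) = 0.03°
∠(j0.048 + 110) = arctan(0.048/110) = 0.03°
∠(j0.048 + 3210) = arctan(0.048/3210) = 0.00°
∠L(j0.048) = − (3.16° + 0.03° + 0.03° + 0.00°) = -3.21°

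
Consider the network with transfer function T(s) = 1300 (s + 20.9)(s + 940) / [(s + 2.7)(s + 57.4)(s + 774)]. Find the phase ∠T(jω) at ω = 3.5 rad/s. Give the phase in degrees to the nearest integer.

-46°

∠(j3.5 + 20.9) = arctan(3.5/20.9) = 9.51°
∠(j3.5 + 940) = arctan(3.5/940) = 0.21°
∠(j3.5 + 2.7) = arctan(3.5/2.7) = 52.35°
∠(j3.5 + 57.4) = arctan(3.5/57.4) = 3.49°
∠(j3.5 + 774) = arctan(3.5/774) = 0.26°
∠T(j3.5) = 9.51° + 0.21° − (52.35° + 3.49° + 0.26°) = -46.38°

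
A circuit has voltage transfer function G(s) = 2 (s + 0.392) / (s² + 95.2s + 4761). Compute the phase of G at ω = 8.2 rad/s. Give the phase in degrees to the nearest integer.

∠(j8.2 + 0.392) = arctan(8.2/0.392) = 87.26°
∠[(j8.2)² + 95.2(j8.2) + 4761] = ∠[4693.8 + j780.64] = 9.44°
∠G(j8.2) = 87.26° − 9.44° = 77.82°

78°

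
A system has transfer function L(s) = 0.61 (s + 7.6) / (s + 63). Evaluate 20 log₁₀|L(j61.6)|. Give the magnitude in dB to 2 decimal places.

|j61.6 + 7.6| = √(61.6² + 7.6²) = 62.07
|j61.6 + 63| = √(61.6² + 63²) = 88.11
|L(j61.6)| = 0.61 × 62.07 / 88.11 = 0.4297
20 log₁₀(0.4297) = -7.337 dB

-7.34 dB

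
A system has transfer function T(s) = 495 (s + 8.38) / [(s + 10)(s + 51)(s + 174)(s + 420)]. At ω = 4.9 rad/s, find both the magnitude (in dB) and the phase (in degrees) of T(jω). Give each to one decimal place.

|T| = -78.8 dB, ∠T = -3.6°

|j4.9 + 8.38| = √(4.9² + 8.38²) = 9.707
|j4.9 + 10| = √(4.9² + 10²) = 11.14
|j4.9 + 51| = √(4.9² + 51²) = 51.23
|j4.9 + 174| = √(4.9² + 174²) = 174.1
|j4.9 + 420| = √(4.9² + 420²) = 420
|T(j4.9)| = 495 × 9.707 / (11.14 × 51.23 × 174.1 × 420) = 0.00011519
20 log₁₀(0.00011519) = -78.77 dB
∠(j4.9 + 8.38) = arctan(4.9/8.38) = 30.32°
∠(j4.9 + 10) = arctan(4.9/10) = 26.10°
∠(j4.9 + 51) = arctan(4.9/51) = 5.49°
∠(j4.9 + 174) = arctan(4.9/174) = 1.61°
∠(j4.9 + 420) = arctan(4.9/420) = 0.67°
∠T(j4.9) = 30.32° − (26.10° + 5.49° + 1.61° + 0.67°) = -3.56°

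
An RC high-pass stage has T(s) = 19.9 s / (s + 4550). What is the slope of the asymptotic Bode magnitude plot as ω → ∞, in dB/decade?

0 dB/decade

With 1 zero and 1 pole, the high-frequency asymptotic slope is 20 × (1 − 1) = 0 dB/decade.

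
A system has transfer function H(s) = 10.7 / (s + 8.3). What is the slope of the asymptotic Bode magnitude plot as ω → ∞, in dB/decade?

With 0 zeros and 1 pole, the high-frequency asymptotic slope is 20 × (0 − 1) = -20 dB/decade.

-20 dB/decade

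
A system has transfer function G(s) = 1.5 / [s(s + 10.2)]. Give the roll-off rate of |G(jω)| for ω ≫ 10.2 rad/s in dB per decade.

With 0 zeros and 2 poles, the high-frequency asymptotic slope is 20 × (0 − 2) = -40 dB/decade.

-40 dB/decade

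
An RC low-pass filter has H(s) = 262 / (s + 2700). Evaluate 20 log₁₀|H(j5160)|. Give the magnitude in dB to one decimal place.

|j5160 + 2700| = √(5160² + 2700²) = 5824
|H(j5160)| = 262 / 5824 = 0.044989
20 log₁₀(0.044989) = -26.94 dB

-26.9 dB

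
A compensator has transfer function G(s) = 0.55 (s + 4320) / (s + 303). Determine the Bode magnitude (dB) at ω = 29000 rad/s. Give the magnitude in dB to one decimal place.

-5.1 dB

|j29000 + 4320| = √(29000² + 4320²) = 2.932e+04
|j29000 + 303| = √(29000² + 303²) = 2.9e+04
|G(j29000)| = 0.55 × 2.932e+04 / 2.9e+04 = 0.55604
20 log₁₀(0.55604) = -5.10 dB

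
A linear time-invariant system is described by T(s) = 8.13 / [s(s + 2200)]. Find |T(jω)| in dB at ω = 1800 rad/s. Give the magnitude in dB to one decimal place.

-116.0 dB

|j1800 + 2200| = √(1800² + 2200²) = 2843
|j1800| = 1800
|T(j1800)| = 8.13 / (2843 × 1800) = 1.589e-06
20 log₁₀(1.589e-06) = -115.98 dB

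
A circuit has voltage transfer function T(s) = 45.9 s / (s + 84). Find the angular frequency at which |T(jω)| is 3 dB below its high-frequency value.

84 rad/s

For a single-pole high-pass, the −3 dB point is at the pole: ω = 84 rad/s.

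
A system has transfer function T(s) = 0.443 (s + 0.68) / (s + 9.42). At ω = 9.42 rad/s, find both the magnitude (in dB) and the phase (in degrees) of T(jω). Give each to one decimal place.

|j9.42 + 0.68| = √(9.42² + 0.68²) = 9.445
|j9.42 + 9.42| = √(9.42² + 9.42²) = 13.32
|T(j9.42)| = 0.443 × 9.445 / 13.32 = 0.31406
20 log₁₀(0.31406) = -10.06 dB
∠(j9.42 + 0.68) = arctan(9.42/0.68) = 85.87°
∠(j9.42 + 9.42) = arctan(9.42/9.42) = 45.00°
∠T(j9.42) = 85.87° − 45.00° = 40.87°

|T| = -10.1 dB, ∠T = 40.9°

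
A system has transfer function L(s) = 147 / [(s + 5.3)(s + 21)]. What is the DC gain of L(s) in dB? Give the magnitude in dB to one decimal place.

L(0) = 147 / (5.3 × 21) = 1.3208
20 log₁₀(1.3208) = 2.42 dB

2.4 dB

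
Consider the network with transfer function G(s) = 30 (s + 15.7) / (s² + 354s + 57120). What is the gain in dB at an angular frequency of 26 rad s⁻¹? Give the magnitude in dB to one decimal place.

-36.0 dB

|j26 + 15.7| = √(26² + 15.7²) = 30.37
|(j26)² + 354(j26) + 57120| = |56444 + j9204| = 5.719e+04
|G(j26)| = 30 × 30.37 / 5.719e+04 = 0.015933
20 log₁₀(0.015933) = -35.95 dB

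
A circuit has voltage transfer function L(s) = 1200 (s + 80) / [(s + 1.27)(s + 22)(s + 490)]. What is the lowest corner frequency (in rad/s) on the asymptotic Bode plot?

1.27 rad/s

Break frequencies occur at each pole and zero magnitude: 1.27 rad/s, 22 rad/s, 80 rad/s, 490 rad/s.
The lowest is 1.27 rad/s.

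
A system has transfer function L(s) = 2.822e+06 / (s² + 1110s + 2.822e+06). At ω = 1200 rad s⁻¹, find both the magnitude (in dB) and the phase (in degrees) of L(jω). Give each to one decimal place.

|L| = 3.3 dB, ∠L = -43.9°

|(j1200)² + 1110(j1200) + 2.822e+06| = |1.382e+06 + j1.332e+06| = 1.919e+06
|L(j1200)| = 2.822e+06 / 1.919e+06 = 1.4702
20 log₁₀(1.4702) = 3.35 dB
∠[(j1200)² + 1110(j1200) + 2.822e+06] = ∠[1.382e+06 + j1.332e+06] = 43.94°
∠L(j1200) = −43.94° = -43.94°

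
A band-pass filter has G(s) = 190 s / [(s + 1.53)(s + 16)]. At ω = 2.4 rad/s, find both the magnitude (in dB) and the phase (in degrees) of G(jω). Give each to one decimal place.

|G| = 19.9 dB, ∠G = 24.0°

|j2.4| = 2.4
|j2.4 + 1.53| = √(2.4² + 1.53²) = 2.846
|j2.4 + 16| = √(2.4² + 16²) = 16.18
|G(j2.4)| = 190 × 2.4 / (2.846 × 16.18) = 9.9025
20 log₁₀(9.9025) = 19.91 dB
∠(j2.4) = 90.00°
∠(j2.4 + 1.53) = arctan(2.4/1.53) = 57.48°
∠(j2.4 + 16) = arctan(2.4/16) = 8.53°
∠G(j2.4) = 90.00° − (57.48° + 8.53°) = 23.99°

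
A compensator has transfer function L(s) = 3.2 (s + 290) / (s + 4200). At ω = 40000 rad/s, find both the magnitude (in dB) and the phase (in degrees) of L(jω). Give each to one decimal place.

|j40000 + 290| = √(40000² + 290²) = 4e+04
|j40000 + 4200| = √(40000² + 4200²) = 4.022e+04
|L(j40000)| = 3.2 × 4e+04 / 4.022e+04 = 3.1826
20 log₁₀(3.1826) = 10.06 dB
∠(j40000 + 290) = arctan(40000/290) = 89.58°
∠(j40000 + 4200) = arctan(40000/4200) = 84.01°
∠L(j40000) = 89.58° − 84.01° = 5.58°

|L| = 10.1 dB, ∠L = 5.6°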